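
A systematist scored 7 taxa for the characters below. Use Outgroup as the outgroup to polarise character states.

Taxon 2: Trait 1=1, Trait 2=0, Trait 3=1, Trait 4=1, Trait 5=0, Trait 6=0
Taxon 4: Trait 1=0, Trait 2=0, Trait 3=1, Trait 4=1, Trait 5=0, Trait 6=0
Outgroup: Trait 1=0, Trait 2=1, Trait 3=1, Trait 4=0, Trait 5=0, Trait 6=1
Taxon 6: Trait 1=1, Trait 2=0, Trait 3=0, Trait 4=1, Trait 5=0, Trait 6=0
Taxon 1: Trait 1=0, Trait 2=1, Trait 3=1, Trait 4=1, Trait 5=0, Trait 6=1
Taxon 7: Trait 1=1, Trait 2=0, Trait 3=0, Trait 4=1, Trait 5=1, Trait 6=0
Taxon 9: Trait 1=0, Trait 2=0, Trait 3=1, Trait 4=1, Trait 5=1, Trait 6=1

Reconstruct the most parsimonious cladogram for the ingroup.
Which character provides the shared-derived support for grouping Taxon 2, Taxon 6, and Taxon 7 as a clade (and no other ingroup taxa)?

Character polarity is set by the outgroup: the derived state is whichever differs from the outgroup's state, so for Trait 2, Trait 3, Trait 6 the derived state is '0', and for the remaining characters it is '1'.
Trait 1: derived state '1' in Taxon 2, Taxon 6, and Taxon 7 only — synapomorphy for {Taxon 2, Taxon 6, Taxon 7}.
Only Taxon 2, Taxon 4, Taxon 6, Taxon 7, and Taxon 9 show the derived state '0' for Trait 2, supporting them as a clade.
Trait 3 (derived state '0') is shared by Taxon 6 and Taxon 7 — a synapomorphy uniting that clade.
Trait 4 (derived state '1') is shared by all ingroup taxa — unites the whole ingroup.
Trait 5 (state '1') occurs in Taxon 7 and Taxon 9 but conflicts with the nesting implied by the other characters — most parsimoniously interpreted as homoplasy.
Trait 6: derived state '0' in Taxon 2, Taxon 4, Taxon 6, and Taxon 7 only — synapomorphy for {Taxon 2, Taxon 4, Taxon 6, Taxon 7}.
Most parsimonious ingroup topology: ((((Taxon 2,(Taxon 7,Taxon 6)),Taxon 4),Taxon 9),Taxon 1).
The clade {Taxon 2, Taxon 6, Taxon 7} is supported by Trait 1: its derived state '1' occurs in exactly those taxa and in no other taxon (including the outgroup).

Trait 1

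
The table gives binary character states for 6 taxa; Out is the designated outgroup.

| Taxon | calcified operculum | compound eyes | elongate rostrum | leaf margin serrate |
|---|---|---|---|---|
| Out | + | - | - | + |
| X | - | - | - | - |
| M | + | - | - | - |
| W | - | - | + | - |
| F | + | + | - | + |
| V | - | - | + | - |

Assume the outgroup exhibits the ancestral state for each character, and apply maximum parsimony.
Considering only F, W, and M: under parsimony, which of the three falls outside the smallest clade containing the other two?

Character polarity is set by the outgroup: the derived state is whichever differs from the outgroup's state, so for calcified operculum, leaf margin serrate the derived state is '-', and for the remaining characters it is '+'.
Only V, W, and X show the derived state '-' for calcified operculum, supporting them as a clade.
compound eyes: derived state '+' in F only — an autapomorphy, so it tells us nothing about relationships among taxa.
elongate rostrum (derived state '+') is shared by V and W — a synapomorphy uniting that clade.
Only M, V, W, and X show the derived state '-' for leaf margin serrate, supporting them as a clade.
Most parsimonious ingroup topology: (((X,(W,V)),M),F).
M and W share a more recent common ancestor with each other than either does with F, so F is the least closely related of the three.

F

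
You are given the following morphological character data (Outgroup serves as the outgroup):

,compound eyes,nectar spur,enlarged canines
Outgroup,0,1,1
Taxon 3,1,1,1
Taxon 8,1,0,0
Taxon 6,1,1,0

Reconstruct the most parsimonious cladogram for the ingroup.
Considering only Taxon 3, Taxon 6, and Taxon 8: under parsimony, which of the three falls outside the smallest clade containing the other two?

Taxon 3

Character polarity is set by the outgroup: the derived state is whichever differs from the outgroup's state, so for nectar spur, enlarged canines the derived state is '0', and for the remaining characters it is '1'.
compound eyes (derived state '1') is shared by all ingroup taxa — unites the whole ingroup.
nectar spur (derived state '0') is unique to Taxon 8 (autapomorphy; uninformative for grouping).
enlarged canines: derived state '0' in Taxon 6 and Taxon 8 only — synapomorphy for {Taxon 6, Taxon 8}.
Most parsimonious ingroup topology: (Taxon 3,(Taxon 8,Taxon 6)).
Taxon 8 and Taxon 6 share a more recent common ancestor with each other than either does with Taxon 3, so Taxon 3 is the least closely related of the three.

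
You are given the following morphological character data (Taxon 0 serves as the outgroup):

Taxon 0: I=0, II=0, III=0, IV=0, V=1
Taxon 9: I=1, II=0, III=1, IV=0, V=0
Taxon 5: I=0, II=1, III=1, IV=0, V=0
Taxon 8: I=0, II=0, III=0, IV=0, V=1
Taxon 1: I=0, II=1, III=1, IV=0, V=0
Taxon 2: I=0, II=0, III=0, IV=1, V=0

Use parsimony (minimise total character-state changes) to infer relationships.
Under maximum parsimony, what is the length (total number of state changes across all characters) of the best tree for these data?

Character polarity is set by the outgroup: the derived state is whichever differs from the outgroup's state, so for V the derived state is '0', and for the remaining characters it is '1'.
I (derived state '1') is unique to Taxon 9 (autapomorphy; uninformative for grouping).
Only Taxon 1 and Taxon 5 show the derived state '1' for II, supporting them as a clade.
III: derived state '1' in Taxon 1, Taxon 5, and Taxon 9 only — synapomorphy for {Taxon 1, Taxon 5, Taxon 9}.
IV (derived state '1') is unique to Taxon 2 (autapomorphy; uninformative for grouping).
Only Taxon 1, Taxon 2, Taxon 5, and Taxon 9 show the derived state '0' for V, supporting them as a clade.
Most parsimonious ingroup topology: (((Taxon 9,(Taxon 5,Taxon 1)),Taxon 2),Taxon 8).
Changes per character on this tree: I: 1; II: 1; III: 1; IV: 1; V: 1.
Total = 5.

5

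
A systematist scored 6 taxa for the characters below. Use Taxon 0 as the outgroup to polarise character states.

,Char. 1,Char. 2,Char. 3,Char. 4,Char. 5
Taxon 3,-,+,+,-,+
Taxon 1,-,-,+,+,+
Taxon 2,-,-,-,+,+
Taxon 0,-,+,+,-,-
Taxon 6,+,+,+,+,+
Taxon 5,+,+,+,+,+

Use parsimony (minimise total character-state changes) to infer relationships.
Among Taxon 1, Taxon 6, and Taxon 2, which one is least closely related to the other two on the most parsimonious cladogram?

Taxon 6

Character polarity is set by the outgroup: the derived state is whichever differs from the outgroup's state, so for Char. 2, Char. 3 the derived state is '-', and for the remaining characters it is '+'.
Char. 1: derived state '+' in Taxon 5 and Taxon 6 only — synapomorphy for {Taxon 5, Taxon 6}.
Char. 2: derived state '-' in Taxon 1 and Taxon 2 only — synapomorphy for {Taxon 1, Taxon 2}.
Char. 3 (derived state '-') is unique to Taxon 2 (autapomorphy; uninformative for grouping).
Only Taxon 1, Taxon 2, Taxon 5, and Taxon 6 show the derived state '+' for Char. 4, supporting them as a clade.
All ingroup taxa share the derived state '+' for Char. 5; it defines the ingroup but does not resolve relationships within it.
Most parsimonious ingroup topology: (((Taxon 2,Taxon 1),(Taxon 5,Taxon 6)),Taxon 3).
Taxon 2 and Taxon 1 share a more recent common ancestor with each other than either does with Taxon 6, so Taxon 6 is the least closely related of the three.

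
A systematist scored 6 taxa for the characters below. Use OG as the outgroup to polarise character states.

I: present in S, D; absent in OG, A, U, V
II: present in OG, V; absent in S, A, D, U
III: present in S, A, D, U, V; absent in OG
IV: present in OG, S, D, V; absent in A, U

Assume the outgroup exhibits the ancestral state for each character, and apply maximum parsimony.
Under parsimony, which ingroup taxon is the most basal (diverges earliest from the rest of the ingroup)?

Character polarity is set by the outgroup: the derived state is whichever differs from the outgroup's state, so for II, IV the derived state is 'absent', and for the remaining characters it is 'present'.
I (derived state 'present') is shared by D and S — a synapomorphy uniting that clade.
II (derived state 'absent') is shared by A, D, S, and U — a synapomorphy uniting that clade.
All ingroup taxa share the derived state 'present' for III; it defines the ingroup but does not resolve relationships within it.
IV: derived state 'absent' in A and U only — synapomorphy for {A, U}.
Most parsimonious ingroup topology: (((S,D),(A,U)),V).
V is sister to the clade containing all other ingroup taxa, so it is the earliest-diverging (most basal) ingroup lineage.

V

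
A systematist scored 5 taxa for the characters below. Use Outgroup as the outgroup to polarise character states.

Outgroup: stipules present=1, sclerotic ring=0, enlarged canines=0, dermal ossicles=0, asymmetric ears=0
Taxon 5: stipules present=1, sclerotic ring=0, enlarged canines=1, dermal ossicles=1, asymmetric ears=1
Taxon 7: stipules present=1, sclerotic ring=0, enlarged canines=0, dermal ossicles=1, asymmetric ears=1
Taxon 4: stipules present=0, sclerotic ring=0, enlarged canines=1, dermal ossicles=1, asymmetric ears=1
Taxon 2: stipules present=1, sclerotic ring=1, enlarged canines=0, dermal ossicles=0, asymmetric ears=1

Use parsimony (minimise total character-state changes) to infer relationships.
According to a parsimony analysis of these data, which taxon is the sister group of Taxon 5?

Taxon 4

Character polarity is set by the outgroup: the derived state is whichever differs from the outgroup's state, so for stipules present the derived state is '0', and for the remaining characters it is '1'.
stipules present (derived state '0') is unique to Taxon 4 (autapomorphy; uninformative for grouping).
sclerotic ring: derived state '1' in Taxon 2 only — an autapomorphy, so it tells us nothing about relationships among taxa.
enlarged canines: derived state '1' in Taxon 4 and Taxon 5 only — synapomorphy for {Taxon 4, Taxon 5}.
dermal ossicles: derived state '1' in Taxon 4, Taxon 5, and Taxon 7 only — synapomorphy for {Taxon 4, Taxon 5, Taxon 7}.
asymmetric ears (derived state '1') is shared by all ingroup taxa — unites the whole ingroup.
Most parsimonious ingroup topology: (((Taxon 5,Taxon 4),Taxon 7),Taxon 2).
Taxon 5 and Taxon 4 form a cherry on this tree, so they are sister taxa.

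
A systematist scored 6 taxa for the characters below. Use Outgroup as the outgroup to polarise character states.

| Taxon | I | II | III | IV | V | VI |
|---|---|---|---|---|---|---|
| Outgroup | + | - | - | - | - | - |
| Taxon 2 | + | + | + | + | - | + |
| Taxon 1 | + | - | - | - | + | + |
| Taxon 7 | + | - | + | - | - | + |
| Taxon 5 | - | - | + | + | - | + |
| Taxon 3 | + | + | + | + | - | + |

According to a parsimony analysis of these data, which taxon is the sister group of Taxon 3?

Character polarity is set by the outgroup: the derived state is whichever differs from the outgroup's state, so for I the derived state is '-', and for the remaining characters it is '+'.
I (derived state '-') is unique to Taxon 5 (autapomorphy; uninformative for grouping).
II: derived state '+' in Taxon 2 and Taxon 3 only — synapomorphy for {Taxon 2, Taxon 3}.
III (derived state '+') is shared by Taxon 2, Taxon 3, Taxon 5, and Taxon 7 — a synapomorphy uniting that clade.
IV: derived state '+' in Taxon 2, Taxon 3, and Taxon 5 only — synapomorphy for {Taxon 2, Taxon 3, Taxon 5}.
V: derived state '+' in Taxon 1 only — an autapomorphy, so it tells us nothing about relationships among taxa.
All ingroup taxa share the derived state '+' for VI; it defines the ingroup but does not resolve relationships within it.
Most parsimonious ingroup topology: ((((Taxon 2,Taxon 3),Taxon 5),Taxon 7),Taxon 1).
Taxon 3 and Taxon 2 form a cherry on this tree, so they are sister taxa.

Taxon 2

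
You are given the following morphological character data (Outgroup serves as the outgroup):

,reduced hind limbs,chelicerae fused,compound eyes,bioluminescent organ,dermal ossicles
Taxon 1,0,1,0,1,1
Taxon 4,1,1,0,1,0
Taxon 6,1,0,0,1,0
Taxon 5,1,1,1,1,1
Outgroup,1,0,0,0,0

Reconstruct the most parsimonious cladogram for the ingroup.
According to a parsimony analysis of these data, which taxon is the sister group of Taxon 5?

Character polarity is set by the outgroup: the derived state is whichever differs from the outgroup's state, so for reduced hind limbs the derived state is '0', and for the remaining characters it is '1'.
reduced hind limbs (derived state '0') is unique to Taxon 1 (autapomorphy; uninformative for grouping).
chelicerae fused (derived state '1') is shared by Taxon 1, Taxon 4, and Taxon 5 — a synapomorphy uniting that clade.
compound eyes: derived state '1' in Taxon 5 only — an autapomorphy, so it tells us nothing about relationships among taxa.
bioluminescent organ (derived state '1') is shared by all ingroup taxa — unites the whole ingroup.
dermal ossicles: derived state '1' in Taxon 1 and Taxon 5 only — synapomorphy for {Taxon 1, Taxon 5}.
Most parsimonious ingroup topology: ((Taxon 4,(Taxon 1,Taxon 5)),Taxon 6).
Taxon 5 and Taxon 1 form a cherry on this tree, so they are sister taxa.

Taxon 1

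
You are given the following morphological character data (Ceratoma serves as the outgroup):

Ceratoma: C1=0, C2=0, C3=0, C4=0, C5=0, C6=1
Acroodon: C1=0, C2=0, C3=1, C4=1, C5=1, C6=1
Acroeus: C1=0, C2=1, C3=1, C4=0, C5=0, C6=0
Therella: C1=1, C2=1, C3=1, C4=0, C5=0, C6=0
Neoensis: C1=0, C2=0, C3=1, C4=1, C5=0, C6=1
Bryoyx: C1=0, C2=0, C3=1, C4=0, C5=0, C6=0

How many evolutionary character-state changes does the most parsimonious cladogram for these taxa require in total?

6

Character polarity is set by the outgroup: the derived state is whichever differs from the outgroup's state, so for C6 the derived state is '0', and for the remaining characters it is '1'.
C1 (derived state '1') is unique to Therella (autapomorphy; uninformative for grouping).
C2 (derived state '1') is shared by Acroeus and Therella — a synapomorphy uniting that clade.
C3 (derived state '1') is shared by all ingroup taxa — unites the whole ingroup.
Only Acroodon and Neoensis show the derived state '1' for C4, supporting them as a clade.
C5: derived state '1' in Acroodon only — an autapomorphy, so it tells us nothing about relationships among taxa.
C6: derived state '0' in Acroeus, Bryoyx, and Therella only — synapomorphy for {Acroeus, Bryoyx, Therella}.
Most parsimonious ingroup topology: ((Acroodon,Neoensis),((Acroeus,Therella),Bryoyx)).
Changes per character on this tree: C1: 1; C2: 1; C3: 1; C4: 1; C5: 1; C6: 1.
Total = 6.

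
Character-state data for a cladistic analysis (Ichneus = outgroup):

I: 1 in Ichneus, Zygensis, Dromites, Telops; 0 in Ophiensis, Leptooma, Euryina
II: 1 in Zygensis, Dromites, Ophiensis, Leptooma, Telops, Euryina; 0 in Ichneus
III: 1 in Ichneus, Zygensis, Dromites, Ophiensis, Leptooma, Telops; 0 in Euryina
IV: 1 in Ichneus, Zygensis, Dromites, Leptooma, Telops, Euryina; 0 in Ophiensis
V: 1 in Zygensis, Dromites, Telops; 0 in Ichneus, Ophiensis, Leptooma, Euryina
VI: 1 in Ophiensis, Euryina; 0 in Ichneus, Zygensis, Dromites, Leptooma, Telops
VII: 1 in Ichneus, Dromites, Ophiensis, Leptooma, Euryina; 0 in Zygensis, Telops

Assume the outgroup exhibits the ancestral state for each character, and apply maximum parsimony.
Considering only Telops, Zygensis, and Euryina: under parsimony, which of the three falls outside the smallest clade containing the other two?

Euryina

Character polarity is set by the outgroup: the derived state is whichever differs from the outgroup's state, so for I, III, IV, VII the derived state is '0', and for the remaining characters it is '1'.
I: derived state '0' in Euryina, Leptooma, and Ophiensis only — synapomorphy for {Euryina, Leptooma, Ophiensis}.
II (derived state '1') is shared by all ingroup taxa — unites the whole ingroup.
III: derived state '0' in Euryina only — an autapomorphy, so it tells us nothing about relationships among taxa.
IV (derived state '0') is unique to Ophiensis (autapomorphy; uninformative for grouping).
Only Dromites, Telops, and Zygensis show the derived state '1' for V, supporting them as a clade.
Only Euryina and Ophiensis show the derived state '1' for VI, supporting them as a clade.
Only Telops and Zygensis show the derived state '0' for VII, supporting them as a clade.
Most parsimonious ingroup topology: (((Zygensis,Telops),Dromites),((Ophiensis,Euryina),Leptooma)).
Zygensis and Telops share a more recent common ancestor with each other than either does with Euryina, so Euryina is the least closely related of the three.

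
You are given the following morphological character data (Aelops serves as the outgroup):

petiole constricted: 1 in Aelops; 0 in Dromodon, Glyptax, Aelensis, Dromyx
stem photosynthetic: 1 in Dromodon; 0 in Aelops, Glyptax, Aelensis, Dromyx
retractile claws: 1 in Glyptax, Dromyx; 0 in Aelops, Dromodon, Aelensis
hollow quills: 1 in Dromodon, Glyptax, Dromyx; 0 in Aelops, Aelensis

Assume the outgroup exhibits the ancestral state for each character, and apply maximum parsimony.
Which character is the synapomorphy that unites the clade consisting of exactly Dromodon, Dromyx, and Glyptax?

Character polarity is set by the outgroup: the derived state is whichever differs from the outgroup's state, so for petiole constricted the derived state is '0', and for the remaining characters it is '1'.
petiole constricted (derived state '0') is shared by all ingroup taxa — unites the whole ingroup.
stem photosynthetic: derived state '1' in Dromodon only — an autapomorphy, so it tells us nothing about relationships among taxa.
retractile claws: derived state '1' in Dromyx and Glyptax only — synapomorphy for {Dromyx, Glyptax}.
hollow quills: derived state '1' in Dromodon, Dromyx, and Glyptax only — synapomorphy for {Dromodon, Dromyx, Glyptax}.
Most parsimonious ingroup topology: ((Dromodon,(Glyptax,Dromyx)),Aelensis).
The clade {Dromodon, Dromyx, Glyptax} is supported by hollow quills: its derived state '1' occurs in exactly those taxa and in no other taxon (including the outgroup).

hollow quills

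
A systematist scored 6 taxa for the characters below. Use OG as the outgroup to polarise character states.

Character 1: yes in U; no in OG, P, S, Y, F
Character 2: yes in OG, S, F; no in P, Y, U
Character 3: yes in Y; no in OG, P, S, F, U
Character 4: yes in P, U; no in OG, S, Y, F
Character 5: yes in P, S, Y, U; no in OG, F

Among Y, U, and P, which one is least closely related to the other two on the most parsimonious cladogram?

Character polarity is set by the outgroup: the derived state is whichever differs from the outgroup's state, so for Character 2 the derived state is 'no', and for the remaining characters it is 'yes'.
Character 1: derived state 'yes' in U only — an autapomorphy, so it tells us nothing about relationships among taxa.
Character 2 (derived state 'no') is shared by P, U, and Y — a synapomorphy uniting that clade.
Character 3: derived state 'yes' in Y only — an autapomorphy, so it tells us nothing about relationships among taxa.
Only P and U show the derived state 'yes' for Character 4, supporting them as a clade.
Only P, S, U, and Y show the derived state 'yes' for Character 5, supporting them as a clade.
Most parsimonious ingroup topology: ((((P,U),Y),S),F).
P and U share a more recent common ancestor with each other than either does with Y, so Y is the least closely related of the three.

Y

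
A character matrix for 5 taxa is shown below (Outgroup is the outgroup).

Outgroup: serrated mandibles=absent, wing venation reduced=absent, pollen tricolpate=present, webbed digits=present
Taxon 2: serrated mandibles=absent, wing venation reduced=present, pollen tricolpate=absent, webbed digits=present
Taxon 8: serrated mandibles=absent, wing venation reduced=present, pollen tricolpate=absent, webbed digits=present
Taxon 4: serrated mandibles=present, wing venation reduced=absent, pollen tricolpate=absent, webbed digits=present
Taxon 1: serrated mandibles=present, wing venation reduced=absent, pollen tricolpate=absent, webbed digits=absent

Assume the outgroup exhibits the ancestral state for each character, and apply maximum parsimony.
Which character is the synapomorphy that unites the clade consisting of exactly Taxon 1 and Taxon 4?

Character polarity is set by the outgroup: the derived state is whichever differs from the outgroup's state, so for pollen tricolpate, webbed digits the derived state is 'absent', and for the remaining characters it is 'present'.
serrated mandibles: derived state 'present' in Taxon 1 and Taxon 4 only — synapomorphy for {Taxon 1, Taxon 4}.
Only Taxon 2 and Taxon 8 show the derived state 'present' for wing venation reduced, supporting them as a clade.
pollen tricolpate (derived state 'absent') is shared by all ingroup taxa — unites the whole ingroup.
webbed digits: derived state 'absent' in Taxon 1 only — an autapomorphy, so it tells us nothing about relationships among taxa.
Most parsimonious ingroup topology: ((Taxon 2,Taxon 8),(Taxon 4,Taxon 1)).
The clade {Taxon 1, Taxon 4} is supported by serrated mandibles: its derived state 'present' occurs in exactly those taxa and in no other taxon (including the outgroup).

serrated mandibles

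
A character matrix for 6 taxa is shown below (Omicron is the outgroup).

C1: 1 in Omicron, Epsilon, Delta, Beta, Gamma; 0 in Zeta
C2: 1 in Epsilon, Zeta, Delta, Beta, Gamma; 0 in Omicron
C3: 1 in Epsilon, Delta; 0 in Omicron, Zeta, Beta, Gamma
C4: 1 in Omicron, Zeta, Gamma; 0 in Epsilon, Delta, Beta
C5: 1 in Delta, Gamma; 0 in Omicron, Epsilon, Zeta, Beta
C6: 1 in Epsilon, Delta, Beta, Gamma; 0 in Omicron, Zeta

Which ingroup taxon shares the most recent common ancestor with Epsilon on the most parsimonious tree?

Character polarity is set by the outgroup: the derived state is whichever differs from the outgroup's state, so for C1, C4 the derived state is '0', and for the remaining characters it is '1'.
C1 (derived state '0') is unique to Zeta (autapomorphy; uninformative for grouping).
C2 (derived state '1') is shared by all ingroup taxa — unites the whole ingroup.
Only Delta and Epsilon show the derived state '1' for C3, supporting them as a clade.
C4 (derived state '0') is shared by Beta, Delta, and Epsilon — a synapomorphy uniting that clade.
C5 groups Delta and Gamma, which is incompatible with the clades supported by the remaining characters; treating it as convergent (homoplasy) costs fewer steps than any alternative tree.
C6 (derived state '1') is shared by Beta, Delta, Epsilon, and Gamma — a synapomorphy uniting that clade.
Most parsimonious ingroup topology: ((((Epsilon,Delta),Beta),Gamma),Zeta).
Epsilon and Delta form a cherry on this tree, so they are sister taxa.

Delta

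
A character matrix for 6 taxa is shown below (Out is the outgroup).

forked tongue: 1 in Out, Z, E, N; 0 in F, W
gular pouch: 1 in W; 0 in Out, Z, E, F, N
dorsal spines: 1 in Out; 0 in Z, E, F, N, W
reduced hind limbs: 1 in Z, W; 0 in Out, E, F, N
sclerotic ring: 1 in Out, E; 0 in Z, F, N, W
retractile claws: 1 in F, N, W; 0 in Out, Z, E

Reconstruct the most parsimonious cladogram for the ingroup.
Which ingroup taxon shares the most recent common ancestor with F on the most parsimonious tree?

Character polarity is set by the outgroup: the derived state is whichever differs from the outgroup's state, so for forked tongue, dorsal spines, sclerotic ring the derived state is '0', and for the remaining characters it is '1'.
forked tongue: derived state '0' in F and W only — synapomorphy for {F, W}.
gular pouch (derived state '1') is unique to W (autapomorphy; uninformative for grouping).
dorsal spines (derived state '0') is shared by all ingroup taxa — unites the whole ingroup.
reduced hind limbs groups W and Z, which is incompatible with the clades supported by the remaining characters; treating it as convergent (homoplasy) costs fewer steps than any alternative tree.
sclerotic ring (derived state '0') is shared by F, N, W, and Z — a synapomorphy uniting that clade.
Only F, N, and W show the derived state '1' for retractile claws, supporting them as a clade.
Most parsimonious ingroup topology: ((Z,((F,W),N)),E).
F and W form a cherry on this tree, so they are sister taxa.

W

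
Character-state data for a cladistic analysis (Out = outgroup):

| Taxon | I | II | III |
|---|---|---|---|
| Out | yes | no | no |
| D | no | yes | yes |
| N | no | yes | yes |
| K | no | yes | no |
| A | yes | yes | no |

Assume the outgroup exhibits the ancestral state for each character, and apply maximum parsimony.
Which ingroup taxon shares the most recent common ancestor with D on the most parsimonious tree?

N

Character polarity is set by the outgroup: the derived state is whichever differs from the outgroup's state, so for I the derived state is 'no', and for the remaining characters it is 'yes'.
Only D, K, and N show the derived state 'no' for I, supporting them as a clade.
All ingroup taxa share the derived state 'yes' for II; it defines the ingroup but does not resolve relationships within it.
III (derived state 'yes') is shared by D and N — a synapomorphy uniting that clade.
Most parsimonious ingroup topology: (((D,N),K),A).
D and N form a cherry on this tree, so they are sister taxa.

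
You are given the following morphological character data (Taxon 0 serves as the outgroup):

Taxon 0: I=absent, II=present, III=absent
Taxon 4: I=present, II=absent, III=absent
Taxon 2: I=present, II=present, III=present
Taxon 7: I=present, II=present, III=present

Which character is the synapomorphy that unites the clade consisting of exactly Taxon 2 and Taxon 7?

III

Character polarity is set by the outgroup: the derived state is whichever differs from the outgroup's state, so for II the derived state is 'absent', and for the remaining characters it is 'present'.
I (derived state 'present') is shared by all ingroup taxa — unites the whole ingroup.
II: derived state 'absent' in Taxon 4 only — an autapomorphy, so it tells us nothing about relationships among taxa.
III (derived state 'present') is shared by Taxon 2 and Taxon 7 — a synapomorphy uniting that clade.
Most parsimonious ingroup topology: (Taxon 4,(Taxon 2,Taxon 7)).
The clade {Taxon 2, Taxon 7} is supported by III: its derived state 'present' occurs in exactly those taxa and in no other taxon (including the outgroup).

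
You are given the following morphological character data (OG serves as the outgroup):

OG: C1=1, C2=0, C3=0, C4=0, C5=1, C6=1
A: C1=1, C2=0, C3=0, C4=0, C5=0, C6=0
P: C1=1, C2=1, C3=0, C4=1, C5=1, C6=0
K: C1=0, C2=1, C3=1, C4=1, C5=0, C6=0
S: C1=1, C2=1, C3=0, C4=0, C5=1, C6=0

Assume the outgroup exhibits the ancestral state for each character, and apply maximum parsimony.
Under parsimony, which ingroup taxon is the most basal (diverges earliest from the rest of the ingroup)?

Character polarity is set by the outgroup: the derived state is whichever differs from the outgroup's state, so for C1, C5, C6 the derived state is '0', and for the remaining characters it is '1'.
C1 (derived state '0') is unique to K (autapomorphy; uninformative for grouping).
Only K, P, and S show the derived state '1' for C2, supporting them as a clade.
C3: derived state '1' in K only — an autapomorphy, so it tells us nothing about relationships among taxa.
C4 (derived state '1') is shared by K and P — a synapomorphy uniting that clade.
C5 (state '0') occurs in A and K but conflicts with the nesting implied by the other characters — most parsimoniously interpreted as homoplasy.
All ingroup taxa share the derived state '0' for C6; it defines the ingroup but does not resolve relationships within it.
Most parsimonious ingroup topology: (A,((P,K),S)).
A is sister to the clade containing all other ingroup taxa, so it is the earliest-diverging (most basal) ingroup lineage.

A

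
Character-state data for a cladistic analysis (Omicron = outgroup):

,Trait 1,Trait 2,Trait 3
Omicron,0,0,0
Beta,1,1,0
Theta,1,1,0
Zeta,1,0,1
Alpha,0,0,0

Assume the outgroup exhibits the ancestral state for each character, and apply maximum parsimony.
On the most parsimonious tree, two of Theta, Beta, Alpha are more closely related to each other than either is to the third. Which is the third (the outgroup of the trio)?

Alpha

The outgroup has state '0' for every character, so '1' is the derived state throughout.
Trait 1 (derived state '1') is shared by Beta, Theta, and Zeta — a synapomorphy uniting that clade.
Only Beta and Theta show the derived state '1' for Trait 2, supporting them as a clade.
Trait 3: derived state '1' in Zeta only — an autapomorphy, so it tells us nothing about relationships among taxa.
Most parsimonious ingroup topology: (((Theta,Beta),Zeta),Alpha).
Beta and Theta share a more recent common ancestor with each other than either does with Alpha, so Alpha is the least closely related of the three.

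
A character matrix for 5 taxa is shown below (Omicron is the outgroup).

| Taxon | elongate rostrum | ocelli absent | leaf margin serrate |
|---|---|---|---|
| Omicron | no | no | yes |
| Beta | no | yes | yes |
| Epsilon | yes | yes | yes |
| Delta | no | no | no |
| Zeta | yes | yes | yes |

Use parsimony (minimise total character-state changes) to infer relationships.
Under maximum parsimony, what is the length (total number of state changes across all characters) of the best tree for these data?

Character polarity is set by the outgroup: the derived state is whichever differs from the outgroup's state, so for leaf margin serrate the derived state is 'no', and for the remaining characters it is 'yes'.
elongate rostrum (derived state 'yes') is shared by Epsilon and Zeta — a synapomorphy uniting that clade.
Only Beta, Epsilon, and Zeta show the derived state 'yes' for ocelli absent, supporting them as a clade.
leaf margin serrate: derived state 'no' in Delta only — an autapomorphy, so it tells us nothing about relationships among taxa.
Most parsimonious ingroup topology: (Delta,(Beta,(Epsilon,Zeta))).
Changes per character on this tree: elongate rostrum: 1; ocelli absent: 1; leaf margin serrate: 1.
Total = 3.

3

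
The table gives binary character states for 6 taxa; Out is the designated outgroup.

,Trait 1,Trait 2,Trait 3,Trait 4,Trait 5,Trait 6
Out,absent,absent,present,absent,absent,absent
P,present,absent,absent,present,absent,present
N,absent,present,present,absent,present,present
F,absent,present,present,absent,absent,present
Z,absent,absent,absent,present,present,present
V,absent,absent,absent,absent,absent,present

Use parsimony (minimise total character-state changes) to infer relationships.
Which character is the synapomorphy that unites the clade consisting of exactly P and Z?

Trait 4

Character polarity is set by the outgroup: the derived state is whichever differs from the outgroup's state, so for Trait 3 the derived state is 'absent', and for the remaining characters it is 'present'.
Trait 1: derived state 'present' in P only — an autapomorphy, so it tells us nothing about relationships among taxa.
Trait 2 (derived state 'present') is shared by F and N — a synapomorphy uniting that clade.
Only P, V, and Z show the derived state 'absent' for Trait 3, supporting them as a clade.
Only P and Z show the derived state 'present' for Trait 4, supporting them as a clade.
Trait 5 (state 'present') occurs in N and Z but conflicts with the nesting implied by the other characters — most parsimoniously interpreted as homoplasy.
All ingroup taxa share the derived state 'present' for Trait 6; it defines the ingroup but does not resolve relationships within it.
Most parsimonious ingroup topology: (((P,Z),V),(N,F)).
The clade {P, Z} is supported by Trait 4: its derived state 'present' occurs in exactly those taxa and in no other taxon (including the outgroup).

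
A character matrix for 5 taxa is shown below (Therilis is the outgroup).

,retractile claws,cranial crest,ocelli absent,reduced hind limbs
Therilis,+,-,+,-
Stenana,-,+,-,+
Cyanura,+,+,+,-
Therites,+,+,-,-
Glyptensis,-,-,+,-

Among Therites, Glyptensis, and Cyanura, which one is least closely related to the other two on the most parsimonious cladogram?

Character polarity is set by the outgroup: the derived state is whichever differs from the outgroup's state, so for retractile claws, ocelli absent the derived state is '-', and for the remaining characters it is '+'.
retractile claws (state '-') occurs in Glyptensis and Stenana but conflicts with the nesting implied by the other characters — most parsimoniously interpreted as homoplasy.
cranial crest: derived state '+' in Cyanura, Stenana, and Therites only — synapomorphy for {Cyanura, Stenana, Therites}.
Only Stenana and Therites show the derived state '-' for ocelli absent, supporting them as a clade.
reduced hind limbs: derived state '+' in Stenana only — an autapomorphy, so it tells us nothing about relationships among taxa.
Most parsimonious ingroup topology: (((Stenana,Therites),Cyanura),Glyptensis).
Cyanura and Therites share a more recent common ancestor with each other than either does with Glyptensis, so Glyptensis is the least closely related of the three.

Glyptensis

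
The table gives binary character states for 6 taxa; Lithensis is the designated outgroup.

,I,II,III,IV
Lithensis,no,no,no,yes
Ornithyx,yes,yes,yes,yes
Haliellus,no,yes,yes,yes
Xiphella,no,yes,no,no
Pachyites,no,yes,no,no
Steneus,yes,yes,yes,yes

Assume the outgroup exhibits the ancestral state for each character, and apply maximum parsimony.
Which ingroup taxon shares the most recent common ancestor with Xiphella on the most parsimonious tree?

Character polarity is set by the outgroup: the derived state is whichever differs from the outgroup's state, so for IV the derived state is 'no', and for the remaining characters it is 'yes'.
Only Ornithyx and Steneus show the derived state 'yes' for I, supporting them as a clade.
All ingroup taxa share the derived state 'yes' for II; it defines the ingroup but does not resolve relationships within it.
Only Haliellus, Ornithyx, and Steneus show the derived state 'yes' for III, supporting them as a clade.
IV: derived state 'no' in Pachyites and Xiphella only — synapomorphy for {Pachyites, Xiphella}.
Most parsimonious ingroup topology: (((Ornithyx,Steneus),Haliellus),(Xiphella,Pachyites)).
Xiphella and Pachyites form a cherry on this tree, so they are sister taxa.

Pachyites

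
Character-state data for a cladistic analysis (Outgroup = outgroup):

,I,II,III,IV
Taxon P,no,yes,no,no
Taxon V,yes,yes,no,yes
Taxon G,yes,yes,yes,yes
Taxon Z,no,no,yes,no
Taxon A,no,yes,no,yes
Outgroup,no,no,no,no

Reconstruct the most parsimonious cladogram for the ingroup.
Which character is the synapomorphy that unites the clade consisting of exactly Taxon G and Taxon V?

The outgroup has state 'no' for every character, so 'yes' is the derived state throughout.
Only Taxon G and Taxon V show the derived state 'yes' for I, supporting them as a clade.
II: derived state 'yes' in Taxon A, Taxon G, Taxon P, and Taxon V only — synapomorphy for {Taxon A, Taxon G, Taxon P, Taxon V}.
III (state 'yes') occurs in Taxon G and Taxon Z but conflicts with the nesting implied by the other characters — most parsimoniously interpreted as homoplasy.
IV (derived state 'yes') is shared by Taxon A, Taxon G, and Taxon V — a synapomorphy uniting that clade.
Most parsimonious ingroup topology: (Taxon Z,(((Taxon V,Taxon G),Taxon A),Taxon P)).
The clade {Taxon G, Taxon V} is supported by I: its derived state 'yes' occurs in exactly those taxa and in no other taxon (including the outgroup).

I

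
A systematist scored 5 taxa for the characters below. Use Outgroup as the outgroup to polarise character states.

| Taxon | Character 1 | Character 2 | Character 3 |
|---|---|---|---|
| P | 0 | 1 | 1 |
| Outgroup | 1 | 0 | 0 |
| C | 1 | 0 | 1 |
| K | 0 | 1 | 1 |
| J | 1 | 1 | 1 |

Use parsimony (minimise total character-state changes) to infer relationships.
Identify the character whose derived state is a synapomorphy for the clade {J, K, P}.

Character polarity is set by the outgroup: the derived state is whichever differs from the outgroup's state, so for Character 1 the derived state is '0', and for the remaining characters it is '1'.
Character 1 (derived state '0') is shared by K and P — a synapomorphy uniting that clade.
Only J, K, and P show the derived state '1' for Character 2, supporting them as a clade.
Character 3 (derived state '1') is shared by all ingroup taxa — unites the whole ingroup.
Most parsimonious ingroup topology: (C,((K,P),J)).
The clade {J, K, P} is supported by Character 2: its derived state '1' occurs in exactly those taxa and in no other taxon (including the outgroup).

Character 2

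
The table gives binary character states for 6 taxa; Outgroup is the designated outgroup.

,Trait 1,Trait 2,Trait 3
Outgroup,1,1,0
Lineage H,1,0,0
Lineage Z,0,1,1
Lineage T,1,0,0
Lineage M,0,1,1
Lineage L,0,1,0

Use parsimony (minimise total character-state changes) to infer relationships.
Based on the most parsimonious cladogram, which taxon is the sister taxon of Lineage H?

Character polarity is set by the outgroup: the derived state is whichever differs from the outgroup's state, so for Trait 1, Trait 2 the derived state is '0', and for the remaining characters it is '1'.
Trait 1: derived state '0' in Lineage L, Lineage M, and Lineage Z only — synapomorphy for {Lineage L, Lineage M, Lineage Z}.
Trait 2 (derived state '0') is shared by Lineage H and Lineage T — a synapomorphy uniting that clade.
Trait 3: derived state '1' in Lineage M and Lineage Z only — synapomorphy for {Lineage M, Lineage Z}.
Most parsimonious ingroup topology: ((Lineage H,Lineage T),((Lineage Z,Lineage M),Lineage L)).
Lineage H and Lineage T form a cherry on this tree, so they are sister taxa.

Lineage T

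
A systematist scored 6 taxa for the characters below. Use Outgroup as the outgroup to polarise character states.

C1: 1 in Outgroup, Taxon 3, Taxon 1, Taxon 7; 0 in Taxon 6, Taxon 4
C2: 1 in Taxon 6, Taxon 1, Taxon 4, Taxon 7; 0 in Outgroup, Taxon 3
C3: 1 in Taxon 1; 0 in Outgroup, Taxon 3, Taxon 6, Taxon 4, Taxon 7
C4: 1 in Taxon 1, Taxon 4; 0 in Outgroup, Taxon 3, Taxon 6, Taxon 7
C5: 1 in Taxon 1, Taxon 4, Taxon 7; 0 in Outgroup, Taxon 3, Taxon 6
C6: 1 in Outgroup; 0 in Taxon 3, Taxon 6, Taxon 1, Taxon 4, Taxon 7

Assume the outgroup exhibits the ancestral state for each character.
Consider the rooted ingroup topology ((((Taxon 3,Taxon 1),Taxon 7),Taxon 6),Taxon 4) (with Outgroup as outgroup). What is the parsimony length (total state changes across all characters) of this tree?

11

Map each character onto ((((Taxon 3,Taxon 1),Taxon 7),Taxon 6),Taxon 4) (rooted by Outgroup) and count the minimum state changes it requires (Fitch parsimony):
C1: 2; C2: 2; C3: 1; C4: 2; C5: 3; C6: 1.
Total tree length = 11.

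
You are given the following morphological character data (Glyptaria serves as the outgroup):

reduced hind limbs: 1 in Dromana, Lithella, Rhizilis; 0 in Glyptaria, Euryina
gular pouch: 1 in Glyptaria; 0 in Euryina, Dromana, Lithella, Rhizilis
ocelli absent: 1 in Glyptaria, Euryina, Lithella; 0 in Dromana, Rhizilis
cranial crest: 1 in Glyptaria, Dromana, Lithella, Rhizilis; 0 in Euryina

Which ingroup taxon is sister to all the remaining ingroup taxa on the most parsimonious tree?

Euryina

Character polarity is set by the outgroup: the derived state is whichever differs from the outgroup's state, so for gular pouch, ocelli absent, cranial crest the derived state is '0', and for the remaining characters it is '1'.
Only Dromana, Lithella, and Rhizilis show the derived state '1' for reduced hind limbs, supporting them as a clade.
All ingroup taxa share the derived state '0' for gular pouch; it defines the ingroup but does not resolve relationships within it.
ocelli absent (derived state '0') is shared by Dromana and Rhizilis — a synapomorphy uniting that clade.
cranial crest (derived state '0') is unique to Euryina (autapomorphy; uninformative for grouping).
Most parsimonious ingroup topology: (Euryina,((Dromana,Rhizilis),Lithella)).
Euryina is sister to the clade containing all other ingroup taxa, so it is the earliest-diverging (most basal) ingroup lineage.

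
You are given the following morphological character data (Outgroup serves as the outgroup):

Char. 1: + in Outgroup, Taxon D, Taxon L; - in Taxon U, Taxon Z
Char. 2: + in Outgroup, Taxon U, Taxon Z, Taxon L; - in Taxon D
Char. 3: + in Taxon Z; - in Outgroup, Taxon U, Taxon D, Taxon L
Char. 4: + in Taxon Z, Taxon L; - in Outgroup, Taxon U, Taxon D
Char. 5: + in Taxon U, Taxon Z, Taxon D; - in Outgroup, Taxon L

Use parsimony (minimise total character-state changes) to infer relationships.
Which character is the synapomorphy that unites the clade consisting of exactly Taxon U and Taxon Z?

Char. 1

Character polarity is set by the outgroup: the derived state is whichever differs from the outgroup's state, so for Char. 1, Char. 2 the derived state is '-', and for the remaining characters it is '+'.
Char. 1: derived state '-' in Taxon U and Taxon Z only — synapomorphy for {Taxon U, Taxon Z}.
Char. 2: derived state '-' in Taxon D only — an autapomorphy, so it tells us nothing about relationships among taxa.
Char. 3: derived state '+' in Taxon Z only — an autapomorphy, so it tells us nothing about relationships among taxa.
Char. 4 groups Taxon L and Taxon Z, which is incompatible with the clades supported by the remaining characters; treating it as convergent (homoplasy) costs fewer steps than any alternative tree.
Char. 5: derived state '+' in Taxon D, Taxon U, and Taxon Z only — synapomorphy for {Taxon D, Taxon U, Taxon Z}.
Most parsimonious ingroup topology: (((Taxon U,Taxon Z),Taxon D),Taxon L).
The clade {Taxon U, Taxon Z} is supported by Char. 1: its derived state '-' occurs in exactly those taxa and in no other taxon (including the outgroup).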